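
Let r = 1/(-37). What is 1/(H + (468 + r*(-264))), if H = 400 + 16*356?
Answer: 37/243132 ≈ 0.00015218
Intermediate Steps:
r = -1/37 ≈ -0.027027
H = 6096 (H = 400 + 5696 = 6096)
1/(H + (468 + r*(-264))) = 1/(6096 + (468 - 1/37*(-264))) = 1/(6096 + (468 + 264/37)) = 1/(6096 + 17580/37) = 1/(243132/37) = 37/243132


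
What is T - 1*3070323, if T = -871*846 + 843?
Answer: -3806346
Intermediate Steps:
T = -736023 (T = -736866 + 843 = -736023)
T - 1*3070323 = -736023 - 1*3070323 = -736023 - 3070323 = -3806346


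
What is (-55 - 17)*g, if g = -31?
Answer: 2232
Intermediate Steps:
(-55 - 17)*g = (-55 - 17)*(-31) = -72*(-31) = 2232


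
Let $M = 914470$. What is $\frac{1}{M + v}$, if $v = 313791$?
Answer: $\frac{1}{1228261} \approx 8.1416 \cdot 10^{-7}$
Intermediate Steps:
$\frac{1}{M + v} = \frac{1}{914470 + 313791} = \frac{1}{1228261}$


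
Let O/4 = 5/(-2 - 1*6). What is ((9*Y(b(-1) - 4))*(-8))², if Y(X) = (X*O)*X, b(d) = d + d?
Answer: 41990400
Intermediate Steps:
O = -5/2 (O = 4*(5/(-2 - 1*6)) = 4*(5/(-2 - 6)) = 4*(5/(-8)) = 4*(5*(-⅛)) = 4*(-5/8) = -5/2 ≈ -2.5000)
b(d) = 2*d
Y(X) = -5*X²/2 (Y(X) = (X*(-5/2))*X = (-5*X/2)*X = -5*X²/2)
((9*Y(b(-1) - 4))*(-8))² = ((9*(-5*(2*(-1) - 4)²/2))*(-8))² = ((9*(-5*(-2 - 4)²/2))*(-8))² = ((9*(-5/2*(-6)²))*(-8))² = ((9*(-5/2*36))*(-8))² = ((9*(-90))*(-8))² = (-810*(-8))² = 6480² = 41990400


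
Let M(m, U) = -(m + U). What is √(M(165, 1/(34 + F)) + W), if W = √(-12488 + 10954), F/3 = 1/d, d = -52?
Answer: √(-514103905 + 3115225*I*√1534)/1765 ≈ 1.5139 + 12.935*I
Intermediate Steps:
F = -3/52 (F = 3/(-52) = 3*(-1/52) = -3/52 ≈ -0.057692)
M(m, U) = -U - m (M(m, U) = -(U + m) = -U - m)
W = I*√1534 (W = √(-1534) = I*√1534 ≈ 39.166*I)
√(M(165, 1/(34 + F)) + W) = √((-1/(34 - 3/52) - 1*165) + I*√1534) = √((-1/1765/52 - 165) + I*√1534) = √((-1*52/1765 - 165) + I*√1534) = √((-52/1765 - 165) + I*√1534) = √(-291277/1765 + I*√1534)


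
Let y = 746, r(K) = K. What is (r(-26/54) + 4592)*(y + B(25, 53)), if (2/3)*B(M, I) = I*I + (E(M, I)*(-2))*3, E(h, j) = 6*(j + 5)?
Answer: 453114005/54 ≈ 8.3910e+6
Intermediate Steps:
E(h, j) = 30 + 6*j (E(h, j) = 6*(5 + j) = 30 + 6*j)
B(M, I) = -270 - 54*I + 3*I²/2 (B(M, I) = 3*(I*I + ((30 + 6*I)*(-2))*3)/2 = 3*(I² + (-60 - 12*I)*3)/2 = 3*(I² + (-180 - 36*I))/2 = 3*(-180 + I² - 36*I)/2 = -270 - 54*I + 3*I²/2)
(r(-26/54) + 4592)*(y + B(25, 53)) = (-26/54 + 4592)*(746 + (-270 - 54*53 + (3/2)*53²)) = (-26*1/54 + 4592)*(746 + (-270 - 2862 + (3/2)*2809)) = (-13/27 + 4592)*(746 + (-270 - 2862 + 8427/2)) = 123971*(746 + 2163/2)/27 = (123971/27)*(3655/2) = 453114005/54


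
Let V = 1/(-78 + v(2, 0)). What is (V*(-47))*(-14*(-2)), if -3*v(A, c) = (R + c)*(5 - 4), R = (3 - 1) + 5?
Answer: 3948/241 ≈ 16.382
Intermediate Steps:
R = 7 (R = 2 + 5 = 7)
v(A, c) = -7/3 - c/3 (v(A, c) = -(7 + c)*(5 - 4)/3 = -(7 + c)/3 = -7/3 - c/3)
V = -3/241 (V = 1/(-78 + (-7/3 - ⅓*0)) = 1/(-78 + (-7/3 + 0)) = 1/(-78 - 7/3) = 1/(-241/3) = -3/241 ≈ -0.012448)
(V*(-47))*(-14*(-2)) = (-3/241*(-47))*(-14*(-2)) = (141/241)*28 = 3948/241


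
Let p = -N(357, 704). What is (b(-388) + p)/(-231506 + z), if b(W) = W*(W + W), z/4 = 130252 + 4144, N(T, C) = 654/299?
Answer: 45012329/45758661 ≈ 0.98369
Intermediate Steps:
N(T, C) = 654/299 (N(T, C) = 654*(1/299) = 654/299)
z = 537584 (z = 4*(130252 + 4144) = 4*134396 = 537584)
p = -654/299 (p = -1*654/299 = -654/299 ≈ -2.1873)
b(W) = 2*W**2 (b(W) = W*(2*W) = 2*W**2)
(b(-388) + p)/(-231506 + z) = (2*(-388)**2 - 654/299)/(-231506 + 537584) = (2*150544 - 654/299)/306078 = (301088 - 654/299)*(1/306078) = (90024658/299)*(1/306078) = 45012329/45758661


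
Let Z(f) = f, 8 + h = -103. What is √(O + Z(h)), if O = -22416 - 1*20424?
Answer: I*√42951 ≈ 207.25*I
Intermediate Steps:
h = -111 (h = -8 - 103 = -111)
O = -42840 (O = -22416 - 20424 = -42840)
√(O + Z(h)) = √(-42840 - 111) = √(-42951) = I*√42951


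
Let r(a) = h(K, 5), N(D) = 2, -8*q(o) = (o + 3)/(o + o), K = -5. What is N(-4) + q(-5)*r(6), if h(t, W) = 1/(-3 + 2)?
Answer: 81/40 ≈ 2.0250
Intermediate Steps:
q(o) = -(3 + o)/(16*o) (q(o) = -(o + 3)/(8*(o + o)) = -(3 + o)/(8*(2*o)) = -(3 + o)*1/(2*o)/8 = -(3 + o)/(16*o))
h(t, W) = -1 (h(t, W) = 1/(-1) = -1)
r(a) = -1
N(-4) + q(-5)*r(6) = 2 + ((1/16)*(-3 - 1*(-5))/(-5))*(-1) = 2 + ((1/16)*(-1/5)*(-3 + 5))*(-1) = 2 + ((1/16)*(-1/5)*2)*(-1) = 2 - 1/40*(-1) = 2 + 1/40 = 81/40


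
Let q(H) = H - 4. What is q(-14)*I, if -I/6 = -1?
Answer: -108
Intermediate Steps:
I = 6 (I = -6*(-1) = 6)
q(H) = -4 + H
q(-14)*I = (-4 - 14)*6 = -18*6 = -108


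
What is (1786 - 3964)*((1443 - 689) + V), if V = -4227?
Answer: 7564194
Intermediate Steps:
(1786 - 3964)*((1443 - 689) + V) = (1786 - 3964)*((1443 - 689) - 4227) = -2178*(754 - 4227) = -2178*(-3473) = 7564194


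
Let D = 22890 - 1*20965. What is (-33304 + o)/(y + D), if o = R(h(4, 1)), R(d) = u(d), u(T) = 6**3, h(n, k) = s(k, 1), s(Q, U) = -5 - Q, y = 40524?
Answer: -3008/3859 ≈ -0.77948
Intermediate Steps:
D = 1925 (D = 22890 - 20965 = 1925)
h(n, k) = -5 - k
u(T) = 216
R(d) = 216
o = 216
(-33304 + o)/(y + D) = (-33304 + 216)/(40524 + 1925) = -33088/42449 = -33088*1/42449 = -3008/3859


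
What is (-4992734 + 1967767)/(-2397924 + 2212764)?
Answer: 3024967/185160 ≈ 16.337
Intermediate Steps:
(-4992734 + 1967767)/(-2397924 + 2212764) = -3024967/(-185160) = -3024967*(-1/185160) = 3024967/185160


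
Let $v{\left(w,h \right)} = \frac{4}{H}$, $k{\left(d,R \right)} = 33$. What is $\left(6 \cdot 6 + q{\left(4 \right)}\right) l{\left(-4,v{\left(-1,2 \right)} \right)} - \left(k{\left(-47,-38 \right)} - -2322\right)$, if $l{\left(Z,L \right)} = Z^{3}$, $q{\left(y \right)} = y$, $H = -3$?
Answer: $-4915$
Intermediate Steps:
$v{\left(w,h \right)} = - \frac{4}{3}$ ($v{\left(w,h \right)} = \frac{4}{-3} = 4 \left(- \frac{1}{3}\right) = - \frac{4}{3}$)
$\left(6 \cdot 6 + q{\left(4 \right)}\right) l{\left(-4,v{\left(-1,2 \right)} \right)} - \left(k{\left(-47,-38 \right)} - -2322\right) = \left(6 \cdot 6 + 4\right) \left(-4\right)^{3} - \left(33 - -2322\right) = \left(36 + 4\right) \left(-64\right) - \left(33 + 2322\right) = 40 \left(-64\right) - 2355 = -2560 - 2355 = -4915$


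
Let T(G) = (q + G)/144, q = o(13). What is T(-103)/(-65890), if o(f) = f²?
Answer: -1/143760 ≈ -6.9560e-6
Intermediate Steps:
q = 169 (q = 13² = 169)
T(G) = 169/144 + G/144 (T(G) = (169 + G)/144 = (169 + G)*(1/144) = 169/144 + G/144)
T(-103)/(-65890) = (169/144 + (1/144)*(-103))/(-65890) = (169/144 - 103/144)*(-1/65890) = (11/24)*(-1/65890) = -1/143760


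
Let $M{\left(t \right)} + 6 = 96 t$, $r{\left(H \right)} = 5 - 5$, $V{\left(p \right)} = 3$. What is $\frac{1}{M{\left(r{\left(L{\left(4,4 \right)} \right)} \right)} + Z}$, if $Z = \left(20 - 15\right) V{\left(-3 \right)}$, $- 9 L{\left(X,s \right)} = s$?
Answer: $\frac{1}{9} \approx 0.11111$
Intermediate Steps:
$L{\left(X,s \right)} = - \frac{s}{9}$
$r{\left(H \right)} = 0$ ($r{\left(H \right)} = 5 - 5 = 0$)
$Z = 15$ ($Z = \left(20 - 15\right) 3 = 5 \cdot 3 = 15$)
$M{\left(t \right)} = -6 + 96 t$
$\frac{1}{M{\left(r{\left(L{\left(4,4 \right)} \right)} \right)} + Z} = \frac{1}{\left(-6 + 96 \cdot 0\right) + 15} = \frac{1}{\left(-6 + 0\right) + 15} = \frac{1}{-6 + 15} = \frac{1}{9}$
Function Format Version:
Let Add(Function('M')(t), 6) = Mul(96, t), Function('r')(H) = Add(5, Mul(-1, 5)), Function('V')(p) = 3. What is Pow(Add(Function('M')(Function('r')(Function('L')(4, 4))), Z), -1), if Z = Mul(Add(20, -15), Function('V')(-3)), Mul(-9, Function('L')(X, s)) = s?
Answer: Rational(1, 9) ≈ 0.11111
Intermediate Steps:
Function('L')(X, s) = Mul(Rational(-1, 9), s)
Function('r')(H) = 0 (Function('r')(H) = Add(5, -5) = 0)
Z = 15 (Z = Mul(Add(20, -15), 3) = Mul(5, 3) = 15)
Function('M')(t) = Add(-6, Mul(96, t))
Pow(Add(Function('M')(Function('r')(Function('L')(4, 4))), Z), -1) = Pow(Add(Add(-6, Mul(96, 0)), 15), -1) = Pow(Add(Add(-6, 0), 15), -1) = Pow(Add(-6, 15), -1) = Pow(9, -1) = Rational(1, 9)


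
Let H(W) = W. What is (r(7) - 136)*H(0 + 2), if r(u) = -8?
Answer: -288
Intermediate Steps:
(r(7) - 136)*H(0 + 2) = (-8 - 136)*(0 + 2) = -144*2 = -288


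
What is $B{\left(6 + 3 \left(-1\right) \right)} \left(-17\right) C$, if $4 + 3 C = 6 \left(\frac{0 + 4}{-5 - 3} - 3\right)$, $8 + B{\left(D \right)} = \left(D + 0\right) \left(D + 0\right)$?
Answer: $\frac{425}{3} \approx 141.67$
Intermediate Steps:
$B{\left(D \right)} = -8 + D^{2}$ ($B{\left(D \right)} = -8 + \left(D + 0\right) \left(D + 0\right) = -8 + D D = -8 + D^{2}$)
$C = - \frac{25}{3}$ ($C = - \frac{4}{3} + \frac{6 \left(\frac{0 + 4}{-5 - 3} - 3\right)}{3} = - \frac{4}{3} + \frac{6 \left(\frac{4}{-8} - 3\right)}{3} = - \frac{4}{3} + \frac{6 \left(4 \left(- \frac{1}{8}\right) - 3\right)}{3} = - \frac{4}{3} + \frac{6 \left(- \frac{1}{2} - 3\right)}{3} = - \frac{4}{3} + \frac{6 \left(- \frac{7}{2}\right)}{3} = - \frac{4}{3} + \frac{1}{3} \left(-21\right) = - \frac{4}{3} - 7 = - \frac{25}{3} \approx -8.3333$)
$B{\left(6 + 3 \left(-1\right) \right)} \left(-17\right) C = \left(-8 + \left(6 + 3 \left(-1\right)\right)^{2}\right) \left(-17\right) \left(- \frac{25}{3}\right) = \left(-8 + \left(6 - 3\right)^{2}\right) \left(-17\right) \left(- \frac{25}{3}\right) = \left(-8 + 3^{2}\right) \left(-17\right) \left(- \frac{25}{3}\right) = \left(-8 + 9\right) \left(-17\right) \left(- \frac{25}{3}\right) = 1 \left(-17\right) \left(- \frac{25}{3}\right) = \left(-17\right) \left(- \frac{25}{3}\right) = \frac{425}{3}$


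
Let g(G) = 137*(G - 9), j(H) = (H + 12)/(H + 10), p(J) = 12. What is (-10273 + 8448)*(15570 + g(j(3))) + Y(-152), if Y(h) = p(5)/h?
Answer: -13068036639/494 ≈ -2.6454e+7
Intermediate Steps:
j(H) = (12 + H)/(10 + H)
g(G) = -1233 + 137*G (g(G) = 137*(-9 + G) = -1233 + 137*G)
Y(h) = 12/h
(-10273 + 8448)*(15570 + g(j(3))) + Y(-152) = (-10273 + 8448)*(15570 + (-1233 + 137*((12 + 3)/(10 + 3)))) + 12/(-152) = -1825*(15570 + (-1233 + 137*(15/13))) + 12*(-1/152) = -1825*(15570 + (-1233 + 137*((1/13)*15))) - 3/38 = -1825*(15570 + (-1233 + 137*(15/13))) - 3/38 = -1825*(15570 + (-1233 + 2055/13)) - 3/38 = -1825*(15570 - 13974/13) - 3/38 = -1825*188436/13 - 3/38 = -343895700/13 - 3/38 = -13068036639/494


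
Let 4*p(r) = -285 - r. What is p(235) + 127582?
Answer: 127452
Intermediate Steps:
p(r) = -285/4 - r/4 (p(r) = (-285 - r)/4 = -285/4 - r/4)
p(235) + 127582 = (-285/4 - ¼*235) + 127582 = (-285/4 - 235/4) + 127582 = -130 + 127582 = 127452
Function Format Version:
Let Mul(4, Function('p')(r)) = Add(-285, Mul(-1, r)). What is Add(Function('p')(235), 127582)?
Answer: 127452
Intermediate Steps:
Function('p')(r) = Add(Rational(-285, 4), Mul(Rational(-1, 4), r)) (Function('p')(r) = Mul(Rational(1, 4), Add(-285, Mul(-1, r))) = Add(Rational(-285, 4), Mul(Rational(-1, 4), r)))
Add(Function('p')(235), 127582) = Add(Add(Rational(-285, 4), Mul(Rational(-1, 4), 235)), 127582) = Add(Add(Rational(-285, 4), Rational(-235, 4)), 127582) = Add(-130, 127582) = 127452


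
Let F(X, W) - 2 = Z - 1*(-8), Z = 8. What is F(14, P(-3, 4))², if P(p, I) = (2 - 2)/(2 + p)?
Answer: 324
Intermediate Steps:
P(p, I) = 0 (P(p, I) = 0/(2 + p) = 0)
F(X, W) = 18 (F(X, W) = 2 + (8 - 1*(-8)) = 2 + (8 + 8) = 2 + 16 = 18)
F(14, P(-3, 4))² = 18² = 324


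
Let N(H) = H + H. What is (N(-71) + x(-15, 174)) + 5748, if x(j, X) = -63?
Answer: 5543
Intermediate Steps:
N(H) = 2*H
(N(-71) + x(-15, 174)) + 5748 = (2*(-71) - 63) + 5748 = (-142 - 63) + 5748 = -205 + 5748 = 5543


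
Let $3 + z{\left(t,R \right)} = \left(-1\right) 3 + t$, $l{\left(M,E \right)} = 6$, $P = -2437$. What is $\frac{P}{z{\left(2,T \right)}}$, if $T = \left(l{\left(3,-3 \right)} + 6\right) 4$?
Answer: $\frac{2437}{4} \approx 609.25$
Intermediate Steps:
$T = 48$ ($T = \left(6 + 6\right) 4 = 12 \cdot 4 = 48$)
$z{\left(t,R \right)} = -6 + t$ ($z{\left(t,R \right)} = -3 + \left(\left(-1\right) 3 + t\right) = -3 + \left(-3 + t\right) = -6 + t$)
$\frac{P}{z{\left(2,T \right)}} = - \frac{2437}{-6 + 2} = - \frac{2437}{-4} = \left(-2437\right) \left(- \frac{1}{4}\right) = \frac{2437}{4}$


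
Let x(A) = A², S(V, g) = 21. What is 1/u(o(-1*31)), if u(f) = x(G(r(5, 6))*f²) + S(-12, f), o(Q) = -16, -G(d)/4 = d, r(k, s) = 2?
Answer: 1/4194325 ≈ 2.3842e-7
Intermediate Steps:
G(d) = -4*d
u(f) = 21 + 64*f⁴ (u(f) = ((-4*2)*f²)² + 21 = (-8*f²)² + 21 = 64*f⁴ + 21 = 21 + 64*f⁴)
1/u(o(-1*31)) = 1/(21 + 64*(-16)⁴) = 1/(21 + 64*65536) = 1/(21 + 4194304) = 1/4194325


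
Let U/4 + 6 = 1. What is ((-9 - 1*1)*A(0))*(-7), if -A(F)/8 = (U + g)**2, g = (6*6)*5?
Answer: -14336000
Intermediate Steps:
U = -20 (U = -24 + 4*1 = -24 + 4 = -20)
g = 180 (g = 36*5 = 180)
A(F) = -204800 (A(F) = -8*(-20 + 180)**2 = -8*160**2 = -8*25600 = -204800)
((-9 - 1*1)*A(0))*(-7) = ((-9 - 1*1)*(-204800))*(-7) = ((-9 - 1)*(-204800))*(-7) = -10*(-204800)*(-7) = 2048000*(-7) = -14336000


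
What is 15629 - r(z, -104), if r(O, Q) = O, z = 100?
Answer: 15529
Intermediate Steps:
15629 - r(z, -104) = 15629 - 1*100 = 15629 - 100 = 15529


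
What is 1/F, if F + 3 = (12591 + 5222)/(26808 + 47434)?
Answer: -74242/204913 ≈ -0.36231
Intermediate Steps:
F = -204913/74242 (F = -3 + (12591 + 5222)/(26808 + 47434) = -3 + 17813/74242 = -204913/74242 ≈ -2.7601)
1/F = 1/(-204913/74242) = -74242/204913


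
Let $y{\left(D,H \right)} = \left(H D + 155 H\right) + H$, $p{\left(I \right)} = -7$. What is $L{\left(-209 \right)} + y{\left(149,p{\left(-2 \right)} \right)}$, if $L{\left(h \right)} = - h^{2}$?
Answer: $-45816$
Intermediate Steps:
$y{\left(D,H \right)} = 156 H + D H$ ($y{\left(D,H \right)} = \left(D H + 155 H\right) + H = \left(155 H + D H\right) + H = 156 H + D H$)
$L{\left(-209 \right)} + y{\left(149,p{\left(-2 \right)} \right)} = - \left(-209\right)^{2} - 7 \left(156 + 149\right) = \left(-1\right) 43681 - 2135 = -43681 - 2135 = -45816$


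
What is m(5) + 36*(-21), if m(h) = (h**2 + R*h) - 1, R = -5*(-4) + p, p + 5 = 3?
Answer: -642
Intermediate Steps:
p = -2 (p = -5 + 3 = -2)
R = 18 (R = -5*(-4) - 2 = 20 - 2 = 18)
m(h) = -1 + h**2 + 18*h (m(h) = (h**2 + 18*h) - 1 = -1 + h**2 + 18*h)
m(5) + 36*(-21) = (-1 + 5**2 + 18*5) + 36*(-21) = (-1 + 25 + 90) - 756 = 114 - 756 = -642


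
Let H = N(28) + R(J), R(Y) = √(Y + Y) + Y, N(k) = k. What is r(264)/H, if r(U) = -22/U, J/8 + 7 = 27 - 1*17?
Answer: -13/7968 + √3/7968 ≈ -0.0014141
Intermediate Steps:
J = 24 (J = -56 + 8*(27 - 1*17) = -56 + 8*(27 - 17) = -56 + 8*10 = -56 + 80 = 24)
R(Y) = Y + √2*√Y (R(Y) = √(2*Y) + Y = √2*√Y + Y = Y + √2*√Y)
H = 52 + 4*√3 (H = 28 + (24 + √2*√24) = 28 + (24 + √2*(2*√6)) = 28 + (24 + 4*√3) = 52 + 4*√3 ≈ 58.928)
r(264)/H = (-22/264)/(52 + 4*√3) = (-22*1/264)/(52 + 4*√3) = -1/(12*(52 + 4*√3))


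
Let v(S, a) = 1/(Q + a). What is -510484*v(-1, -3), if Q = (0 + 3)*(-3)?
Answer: 127621/3 ≈ 42540.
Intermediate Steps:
Q = -9 (Q = 3*(-3) = -9)
v(S, a) = 1/(-9 + a)
-510484*v(-1, -3) = -510484/(-9 - 3) = -510484/(-12) = -510484*(-1/12) = 127621/3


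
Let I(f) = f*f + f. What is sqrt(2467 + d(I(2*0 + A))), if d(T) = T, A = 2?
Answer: sqrt(2473) ≈ 49.729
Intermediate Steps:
I(f) = f + f**2 (I(f) = f**2 + f = f + f**2)
sqrt(2467 + d(I(2*0 + A))) = sqrt(2467 + (2*0 + 2)*(1 + (2*0 + 2))) = sqrt(2467 + (0 + 2)*(1 + (0 + 2))) = sqrt(2467 + 2*(1 + 2)) = sqrt(2467 + 2*3) = sqrt(2467 + 6) = sqrt(2473)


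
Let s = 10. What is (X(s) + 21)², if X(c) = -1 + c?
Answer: 900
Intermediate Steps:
(X(s) + 21)² = ((-1 + 10) + 21)² = (9 + 21)² = 30² = 900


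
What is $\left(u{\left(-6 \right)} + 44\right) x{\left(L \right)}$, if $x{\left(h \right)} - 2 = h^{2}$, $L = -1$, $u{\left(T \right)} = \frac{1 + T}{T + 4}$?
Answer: $\frac{279}{2} \approx 139.5$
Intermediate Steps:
$u{\left(T \right)} = \frac{1 + T}{4 + T}$
$x{\left(h \right)} = 2 + h^{2}$
$\left(u{\left(-6 \right)} + 44\right) x{\left(L \right)} = \left(\frac{1 - 6}{4 - 6} + 44\right) \left(2 + \left(-1\right)^{2}\right) = \left(\frac{1}{-2} \left(-5\right) + 44\right) \left(2 + 1\right) = \left(\left(- \frac{1}{2}\right) \left(-5\right) + 44\right) 3 = \left(\frac{5}{2} + 44\right) 3 = \frac{93}{2} \cdot 3 = \frac{279}{2}$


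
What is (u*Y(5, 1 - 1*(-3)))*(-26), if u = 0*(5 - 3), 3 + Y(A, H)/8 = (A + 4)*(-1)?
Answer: 0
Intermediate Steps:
Y(A, H) = -56 - 8*A (Y(A, H) = -24 + 8*((A + 4)*(-1)) = -24 + 8*((4 + A)*(-1)) = -24 + 8*(-4 - A) = -24 + (-32 - 8*A) = -56 - 8*A)
u = 0 (u = 0*2 = 0)
(u*Y(5, 1 - 1*(-3)))*(-26) = (0*(-56 - 8*5))*(-26) = (0*(-56 - 40))*(-26) = (0*(-96))*(-26) = 0*(-26) = 0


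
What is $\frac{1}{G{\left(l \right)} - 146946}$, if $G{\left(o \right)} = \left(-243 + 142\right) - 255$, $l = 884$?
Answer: $- \frac{1}{147302} \approx -6.7888 \cdot 10^{-6}$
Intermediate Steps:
$G{\left(o \right)} = -356$ ($G{\left(o \right)} = -101 - 255 = -356$)
$\frac{1}{G{\left(l \right)} - 146946} = \frac{1}{-356 - 146946} = \frac{1}{-147302} = - \frac{1}{147302}$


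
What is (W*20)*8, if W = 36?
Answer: 5760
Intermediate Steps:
(W*20)*8 = (36*20)*8 = 720*8 = 5760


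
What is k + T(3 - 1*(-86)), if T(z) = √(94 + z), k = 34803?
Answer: 34803 + √183 ≈ 34817.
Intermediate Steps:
k + T(3 - 1*(-86)) = 34803 + √(94 + (3 - 1*(-86))) = 34803 + √(94 + (3 + 86)) = 34803 + √(94 + 89) = 34803 + √183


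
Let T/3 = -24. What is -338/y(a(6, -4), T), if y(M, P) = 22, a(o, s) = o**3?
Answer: -169/11 ≈ -15.364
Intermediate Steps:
T = -72 (T = 3*(-24) = -72)
-338/y(a(6, -4), T) = -338/22 = -338*1/22 = -169/11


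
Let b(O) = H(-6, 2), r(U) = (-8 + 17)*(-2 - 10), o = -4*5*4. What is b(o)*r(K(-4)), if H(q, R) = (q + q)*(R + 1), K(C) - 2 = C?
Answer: 3888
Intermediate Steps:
K(C) = 2 + C
o = -80 (o = -20*4 = -80)
H(q, R) = 2*q*(1 + R) (H(q, R) = (2*q)*(1 + R) = 2*q*(1 + R))
r(U) = -108 (r(U) = 9*(-12) = -108)
b(O) = -36 (b(O) = 2*(-6)*(1 + 2) = 2*(-6)*3 = -36)
b(o)*r(K(-4)) = -36*(-108) = 3888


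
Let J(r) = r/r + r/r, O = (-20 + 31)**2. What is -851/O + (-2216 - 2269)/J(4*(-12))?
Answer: -544387/242 ≈ -2249.5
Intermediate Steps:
O = 121 (O = 11**2 = 121)
J(r) = 2 (J(r) = 1 + 1 = 2)
-851/O + (-2216 - 2269)/J(4*(-12)) = -851/121 + (-2216 - 2269)/2 = -851*1/121 - 4485*1/2 = -851/121 - 4485/2 = -544387/242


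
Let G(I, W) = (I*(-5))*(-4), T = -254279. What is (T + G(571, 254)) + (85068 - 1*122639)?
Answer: -280430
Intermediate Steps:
G(I, W) = 20*I (G(I, W) = -5*I*(-4) = 20*I)
(T + G(571, 254)) + (85068 - 1*122639) = (-254279 + 20*571) + (85068 - 1*122639) = (-254279 + 11420) + (85068 - 122639) = -242859 - 37571 = -280430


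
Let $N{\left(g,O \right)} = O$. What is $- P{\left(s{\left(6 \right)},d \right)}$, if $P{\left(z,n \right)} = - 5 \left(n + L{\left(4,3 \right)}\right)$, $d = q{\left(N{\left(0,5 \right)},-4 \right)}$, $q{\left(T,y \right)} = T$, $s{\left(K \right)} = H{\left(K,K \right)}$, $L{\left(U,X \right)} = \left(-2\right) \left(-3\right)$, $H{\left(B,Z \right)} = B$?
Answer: $55$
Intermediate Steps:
$L{\left(U,X \right)} = 6$
$s{\left(K \right)} = K$
$d = 5$
$P{\left(z,n \right)} = -30 - 5 n$ ($P{\left(z,n \right)} = - 5 \left(n + 6\right) = - 5 \left(6 + n\right) = -30 - 5 n$)
$- P{\left(s{\left(6 \right)},d \right)} = - (-30 - 25) = \left(-1\right) \left(-55\right) = 55$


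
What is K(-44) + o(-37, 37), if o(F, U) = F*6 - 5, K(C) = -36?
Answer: -263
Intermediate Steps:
o(F, U) = -5 + 6*F (o(F, U) = 6*F - 5 = -5 + 6*F)
K(-44) + o(-37, 37) = -36 + (-5 + 6*(-37)) = -36 + (-5 - 222) = -36 - 227 = -263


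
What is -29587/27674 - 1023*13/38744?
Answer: -757177627/536100728 ≈ -1.4124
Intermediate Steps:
-29587/27674 - 1023*13/38744 = -29587*1/27674 - 13299*1/38744 = -29587/27674 - 13299/38744 = -757177627/536100728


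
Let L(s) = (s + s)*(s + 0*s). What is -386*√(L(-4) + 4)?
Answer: -2316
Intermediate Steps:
L(s) = 2*s² (L(s) = (2*s)*(s + 0) = (2*s)*s = 2*s²)
-386*√(L(-4) + 4) = -386*√(2*(-4)² + 4) = -386*√(2*16 + 4) = -386*√(32 + 4) = -386*√36 = -386*6 = -2316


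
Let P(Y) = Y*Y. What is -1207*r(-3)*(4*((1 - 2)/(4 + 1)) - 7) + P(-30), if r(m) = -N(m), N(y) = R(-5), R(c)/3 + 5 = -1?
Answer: 851814/5 ≈ 1.7036e+5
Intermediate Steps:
R(c) = -18 (R(c) = -15 + 3*(-1) = -15 - 3 = -18)
P(Y) = Y²
N(y) = -18
r(m) = 18 (r(m) = -1*(-18) = 18)
-1207*r(-3)*(4*((1 - 2)/(4 + 1)) - 7) + P(-30) = -21726*(4*((1 - 2)/(4 + 1)) - 7) + (-30)² = -21726*(4*(-1/5) - 7) + 900 = -21726*(4*(-1*⅕) - 7) + 900 = -21726*(4*(-⅕) - 7) + 900 = -21726*(-⅘ - 7) + 900 = -21726*(-39)/5 + 900 = -1207*(-702/5) + 900 = 847314/5 + 900 = 851814/5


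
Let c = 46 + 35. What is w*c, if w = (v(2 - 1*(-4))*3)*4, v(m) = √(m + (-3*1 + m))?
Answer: 2916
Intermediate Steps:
c = 81
v(m) = √(-3 + 2*m) (v(m) = √(m + (-3 + m)) = √(-3 + 2*m))
w = 36 (w = (√(-3 + 2*(2 - 1*(-4)))*3)*4 = (√(-3 + 2*(2 + 4))*3)*4 = (√(-3 + 2*6)*3)*4 = (√(-3 + 12)*3)*4 = (√9*3)*4 = (3*3)*4 = 9*4 = 36)
w*c = 36*81 = 2916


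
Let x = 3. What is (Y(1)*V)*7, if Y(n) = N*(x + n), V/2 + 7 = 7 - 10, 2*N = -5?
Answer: 1400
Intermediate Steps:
N = -5/2 (N = (1/2)*(-5) = -5/2 ≈ -2.5000)
V = -20 (V = -14 + 2*(7 - 10) = -14 + 2*(-3) = -14 - 6 = -20)
Y(n) = -15/2 - 5*n/2 (Y(n) = -5*(3 + n)/2 = -15/2 - 5*n/2)
(Y(1)*V)*7 = ((-15/2 - 5/2*1)*(-20))*7 = ((-15/2 - 5/2)*(-20))*7 = -10*(-20)*7 = 200*7 = 1400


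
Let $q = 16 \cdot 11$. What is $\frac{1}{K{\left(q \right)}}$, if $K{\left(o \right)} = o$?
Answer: $\frac{1}{176} \approx 0.0056818$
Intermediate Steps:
$q = 176$
$\frac{1}{K{\left(q \right)}} = \frac{1}{176}$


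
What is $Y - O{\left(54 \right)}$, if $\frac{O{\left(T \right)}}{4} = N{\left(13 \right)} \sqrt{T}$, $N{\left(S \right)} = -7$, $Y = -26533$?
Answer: $-26533 + 84 \sqrt{6} \approx -26327.0$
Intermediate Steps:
$O{\left(T \right)} = - 28 \sqrt{T}$ ($O{\left(T \right)} = 4 \left(- 7 \sqrt{T}\right) = - 28 \sqrt{T}$)
$Y - O{\left(54 \right)} = -26533 - - 28 \sqrt{54} = -26533 - - 28 \cdot 3 \sqrt{6} = -26533 - - 84 \sqrt{6} = -26533 + 84 \sqrt{6}$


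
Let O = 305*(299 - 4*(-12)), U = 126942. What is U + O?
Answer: 232777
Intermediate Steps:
O = 105835 (O = 305*(299 + 48) = 305*347 = 105835)
U + O = 126942 + 105835 = 232777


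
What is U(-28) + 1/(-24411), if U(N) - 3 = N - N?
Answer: 73232/24411 ≈ 3.0000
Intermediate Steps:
U(N) = 3 (U(N) = 3 + (N - N) = 3 + 0 = 3)
U(-28) + 1/(-24411) = 3 + 1/(-24411) = 3 - 1/24411 = 73232/24411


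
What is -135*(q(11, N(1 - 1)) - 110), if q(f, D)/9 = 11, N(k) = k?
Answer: 1485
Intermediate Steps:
q(f, D) = 99 (q(f, D) = 9*11 = 99)
-135*(q(11, N(1 - 1)) - 110) = -135*(99 - 110) = -135*(-11) = 1485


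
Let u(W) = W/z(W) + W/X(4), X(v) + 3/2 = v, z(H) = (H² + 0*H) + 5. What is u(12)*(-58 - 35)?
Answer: -338148/745 ≈ -453.89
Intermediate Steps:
z(H) = 5 + H² (z(H) = (H² + 0) + 5 = H² + 5 = 5 + H²)
X(v) = -3/2 + v
u(W) = 2*W/5 + W/(5 + W²) (u(W) = W/(5 + W²) + W/(-3/2 + 4) = W/(5 + W²) + W/(5/2) = W/(5 + W²) + W*(⅖) = W/(5 + W²) + 2*W/5 = 2*W/5 + W/(5 + W²))
u(12)*(-58 - 35) = ((⅕)*12*(15 + 2*12²)/(5 + 12²))*(-58 - 35) = ((⅕)*12*(15 + 2*144)/(5 + 144))*(-93) = ((⅕)*12*(15 + 288)/149)*(-93) = ((⅕)*12*(1/149)*303)*(-93) = (3636/745)*(-93) = -338148/745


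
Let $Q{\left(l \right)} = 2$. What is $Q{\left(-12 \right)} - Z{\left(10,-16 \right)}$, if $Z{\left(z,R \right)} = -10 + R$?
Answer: $28$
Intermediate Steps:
$Q{\left(-12 \right)} - Z{\left(10,-16 \right)} = 2 - \left(-10 - 16\right) = 2 - -26 = 2 + 26 = 28$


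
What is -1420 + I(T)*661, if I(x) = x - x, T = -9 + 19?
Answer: -1420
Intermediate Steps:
T = 10
I(x) = 0
-1420 + I(T)*661 = -1420 + 0*661 = -1420 + 0 = -1420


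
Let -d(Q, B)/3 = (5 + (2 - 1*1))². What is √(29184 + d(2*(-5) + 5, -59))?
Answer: 2*√7269 ≈ 170.52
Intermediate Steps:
d(Q, B) = -108 (d(Q, B) = -3*(5 + (2 - 1*1))² = -3*(5 + (2 - 1))² = -3*(5 + 1)² = -3*6² = -3*36 = -108)
√(29184 + d(2*(-5) + 5, -59)) = √(29184 - 108) = √29076 = 2*√7269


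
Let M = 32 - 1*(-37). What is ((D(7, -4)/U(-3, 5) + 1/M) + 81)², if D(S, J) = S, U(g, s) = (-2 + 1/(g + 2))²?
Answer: 286658761/42849 ≈ 6690.0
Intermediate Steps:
U(g, s) = (-2 + 1/(2 + g))²
M = 69 (M = 32 + 37 = 69)
((D(7, -4)/U(-3, 5) + 1/M) + 81)² = ((7/(((3 + 2*(-3))²/(2 - 3)²)) + 1/69) + 81)² = ((7/(((3 - 6)²/(-1)²)) + 1*(1/69)) + 81)² = ((7/((1*(-3)²)) + 1/69) + 81)² = ((7/((1*9)) + 1/69) + 81)² = ((7/9 + 1/69) + 81)² = (164/207 + 81)² = (16931/207)² = 286658761/42849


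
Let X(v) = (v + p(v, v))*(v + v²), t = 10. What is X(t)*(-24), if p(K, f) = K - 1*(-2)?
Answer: -58080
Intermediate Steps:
p(K, f) = 2 + K (p(K, f) = K + 2 = 2 + K)
X(v) = (2 + 2*v)*(v + v²) (X(v) = (v + (2 + v))*(v + v²) = (2 + 2*v)*(v + v²))
X(t)*(-24) = (2*10*(1 + 10² + 2*10))*(-24) = (2*10*(1 + 100 + 20))*(-24) = (2*10*121)*(-24) = 2420*(-24) = -58080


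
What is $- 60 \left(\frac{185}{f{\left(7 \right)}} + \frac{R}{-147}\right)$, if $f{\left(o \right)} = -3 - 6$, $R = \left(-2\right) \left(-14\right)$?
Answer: $\frac{26140}{21} \approx 1244.8$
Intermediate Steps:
$R = 28$
$f{\left(o \right)} = -9$ ($f{\left(o \right)} = -3 - 6 = -9$)
$- 60 \left(\frac{185}{f{\left(7 \right)}} + \frac{R}{-147}\right) = - 60 \left(\frac{185}{-9} + \frac{28}{-147}\right) = - 60 \left(185 \left(- \frac{1}{9}\right) + 28 \left(- \frac{1}{147}\right)\right) = - 60 \left(- \frac{185}{9} - \frac{4}{21}\right) = \left(-60\right) \left(- \frac{1307}{63}\right) = \frac{26140}{21}$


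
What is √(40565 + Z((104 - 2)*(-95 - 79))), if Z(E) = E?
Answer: √22817 ≈ 151.05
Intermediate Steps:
√(40565 + Z((104 - 2)*(-95 - 79))) = √(40565 + (104 - 2)*(-95 - 79)) = √(40565 + 102*(-174)) = √(40565 - 17748) = √22817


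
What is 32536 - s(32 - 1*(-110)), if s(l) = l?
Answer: 32394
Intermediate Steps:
32536 - s(32 - 1*(-110)) = 32536 - (32 - 1*(-110)) = 32536 - (32 + 110) = 32536 - 1*142 = 32536 - 142 = 32394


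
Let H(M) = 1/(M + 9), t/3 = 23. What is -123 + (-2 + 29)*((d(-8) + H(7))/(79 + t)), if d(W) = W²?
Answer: -263589/2368 ≈ -111.31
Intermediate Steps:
t = 69 (t = 3*23 = 69)
H(M) = 1/(9 + M)
-123 + (-2 + 29)*((d(-8) + H(7))/(79 + t)) = -123 + (-2 + 29)*(((-8)² + 1/(9 + 7))/(79 + 69)) = -123 + 27*((64 + 1/16)/148) = -123 + 27*((64 + 1/16)*(1/148)) = -123 + 27*((1025/16)*(1/148)) = -123 + 27*(1025/2368) = -123 + 27675/2368 = -263589/2368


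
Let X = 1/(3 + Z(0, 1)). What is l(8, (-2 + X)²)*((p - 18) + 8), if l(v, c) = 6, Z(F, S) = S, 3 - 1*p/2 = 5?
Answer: -84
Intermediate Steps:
p = -4 (p = 6 - 2*5 = 6 - 10 = -4)
X = ¼ (X = 1/(3 + 1) = 1/4 = ¼ ≈ 0.25000)
l(8, (-2 + X)²)*((p - 18) + 8) = 6*((-4 - 18) + 8) = 6*(-22 + 8) = 6*(-14) = -84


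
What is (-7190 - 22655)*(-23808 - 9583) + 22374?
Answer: 996576769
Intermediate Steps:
(-7190 - 22655)*(-23808 - 9583) + 22374 = -29845*(-33391) + 22374 = 996554395 + 22374 = 996576769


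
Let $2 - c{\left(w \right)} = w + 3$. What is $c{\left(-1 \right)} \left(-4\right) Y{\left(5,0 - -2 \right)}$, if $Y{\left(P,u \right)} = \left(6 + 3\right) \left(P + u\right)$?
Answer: $0$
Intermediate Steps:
$Y{\left(P,u \right)} = 9 P + 9 u$ ($Y{\left(P,u \right)} = 9 \left(P + u\right) = 9 P + 9 u$)
$c{\left(w \right)} = -1 - w$ ($c{\left(w \right)} = 2 - \left(w + 3\right) = 2 - \left(3 + w\right) = -1 - w$)
$c{\left(-1 \right)} \left(-4\right) Y{\left(5,0 - -2 \right)} = \left(-1 - -1\right) \left(-4\right) \left(9 \cdot 5 + 9 \left(0 - -2\right)\right) = \left(-1 + 1\right) \left(-4\right) \left(45 + 9 \left(0 + 2\right)\right) = 0 \left(-4\right) \left(45 + 9 \cdot 2\right) = 0 \left(45 + 18\right) = 0 \cdot 63 = 0$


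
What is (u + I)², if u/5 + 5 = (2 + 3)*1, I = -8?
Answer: 64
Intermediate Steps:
u = 0 (u = -25 + 5*((2 + 3)*1) = -25 + 5*(5*1) = -25 + 5*5 = -25 + 25 = 0)
(u + I)² = (0 - 8)² = (-8)² = 64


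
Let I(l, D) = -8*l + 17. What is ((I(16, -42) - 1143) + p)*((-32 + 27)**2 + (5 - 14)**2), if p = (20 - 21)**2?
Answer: -132818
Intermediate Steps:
I(l, D) = 17 - 8*l
p = 1 (p = (-1)**2 = 1)
((I(16, -42) - 1143) + p)*((-32 + 27)**2 + (5 - 14)**2) = (((17 - 8*16) - 1143) + 1)*((-32 + 27)**2 + (5 - 14)**2) = (((17 - 128) - 1143) + 1)*((-5)**2 + (-9)**2) = ((-111 - 1143) + 1)*(25 + 81) = (-1254 + 1)*106 = -1253*106 = -132818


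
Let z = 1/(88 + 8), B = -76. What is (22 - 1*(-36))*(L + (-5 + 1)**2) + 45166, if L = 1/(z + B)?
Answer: 336250162/7295 ≈ 46093.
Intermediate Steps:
z = 1/96 ≈ 0.010417
L = -96/7295 (L = 1/(1/96 - 76) = 1/(-7295/96) = -96/7295 ≈ -0.013160)
(22 - 1*(-36))*(L + (-5 + 1)**2) + 45166 = (22 - 1*(-36))*(-96/7295 + (-5 + 1)**2) + 45166 = (22 + 36)*(-96/7295 + (-4)**2) + 45166 = 58*(-96/7295 + 16) + 45166 = 58*(116624/7295) + 45166 = 6764192/7295 + 45166 = 336250162/7295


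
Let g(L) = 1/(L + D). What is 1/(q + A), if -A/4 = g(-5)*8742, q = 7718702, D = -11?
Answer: 2/15441775 ≈ 1.2952e-7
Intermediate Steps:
g(L) = 1/(-11 + L) (g(L) = 1/(L - 11) = 1/(-11 + L))
A = 4371/2 (A = -4*8742/(-11 - 5) = -4*8742/(-16) = -(-1)*8742/4 = -4*(-4371/8) = 4371/2 ≈ 2185.5)
1/(q + A) = 1/(7718702 + 4371/2) = 1/(15441775/2) = 2/15441775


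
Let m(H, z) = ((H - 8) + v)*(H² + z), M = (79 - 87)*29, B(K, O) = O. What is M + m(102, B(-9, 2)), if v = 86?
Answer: 1872848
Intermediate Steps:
M = -232 (M = -8*29 = -232)
m(H, z) = (78 + H)*(z + H²) (m(H, z) = ((H - 8) + 86)*(H² + z) = ((-8 + H) + 86)*(z + H²) = (78 + H)*(z + H²))
M + m(102, B(-9, 2)) = -232 + (102³ + 78*2 + 78*102² + 102*2) = -232 + (1061208 + 156 + 78*10404 + 204) = -232 + (1061208 + 156 + 811512 + 204) = -232 + 1873080 = 1872848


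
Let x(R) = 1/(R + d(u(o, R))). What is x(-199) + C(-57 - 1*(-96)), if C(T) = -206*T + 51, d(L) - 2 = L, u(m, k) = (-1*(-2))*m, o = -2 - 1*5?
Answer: -1684414/211 ≈ -7983.0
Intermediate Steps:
o = -7 (o = -2 - 5 = -7)
u(m, k) = 2*m
d(L) = 2 + L
x(R) = 1/(-12 + R) (x(R) = 1/(R + (2 + 2*(-7))) = 1/(R + (2 - 14)) = 1/(R - 12) = 1/(-12 + R))
C(T) = 51 - 206*T
x(-199) + C(-57 - 1*(-96)) = 1/(-12 - 199) + (51 - 206*(-57 - 1*(-96))) = 1/(-211) + (51 - 206*(-57 + 96)) = -1/211 + (51 - 206*39) = -1/211 + (51 - 8034) = -1/211 - 7983 = -1684414/211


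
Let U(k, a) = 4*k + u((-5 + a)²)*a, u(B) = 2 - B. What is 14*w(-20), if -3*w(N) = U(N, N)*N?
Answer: 3466400/3 ≈ 1.1555e+6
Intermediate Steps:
U(k, a) = 4*k + a*(2 - (-5 + a)²) (U(k, a) = 4*k + (2 - (-5 + a)²)*a = 4*k + a*(2 - (-5 + a)²))
w(N) = -N*(4*N - N*(-2 + (-5 + N)²))/3 (w(N) = -(4*N - N*(-2 + (-5 + N)²))*N/3 = -N*(4*N - N*(-2 + (-5 + N)²))/3)
14*w(-20) = 14*((⅓)*(-20)²*(-6 + (-5 - 20)²)) = 14*((⅓)*400*(-6 + (-25)²)) = 14*((⅓)*400*(-6 + 625)) = 14*((⅓)*400*619) = 14*(247600/3) = 3466400/3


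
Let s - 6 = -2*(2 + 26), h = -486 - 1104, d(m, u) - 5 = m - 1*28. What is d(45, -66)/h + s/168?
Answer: -2311/7420 ≈ -0.31146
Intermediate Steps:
d(m, u) = -23 + m (d(m, u) = 5 + (m - 1*28) = 5 + (m - 28) = 5 + (-28 + m) = -23 + m)
h = -1590
s = -50 (s = 6 - 2*(2 + 26) = 6 - 2*28 = 6 - 56 = -50)
d(45, -66)/h + s/168 = (-23 + 45)/(-1590) - 50/168 = 22*(-1/1590) - 50*1/168 = -11/795 - 25/84 = -2311/7420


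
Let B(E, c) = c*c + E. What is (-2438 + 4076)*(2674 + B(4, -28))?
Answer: 5670756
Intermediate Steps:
B(E, c) = E + c**2 (B(E, c) = c**2 + E = E + c**2)
(-2438 + 4076)*(2674 + B(4, -28)) = (-2438 + 4076)*(2674 + (4 + (-28)**2)) = 1638*(2674 + (4 + 784)) = 1638*(2674 + 788) = 1638*3462 = 5670756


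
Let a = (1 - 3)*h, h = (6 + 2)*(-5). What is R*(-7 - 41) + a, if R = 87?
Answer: -4096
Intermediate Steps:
h = -40 (h = 8*(-5) = -40)
a = 80 (a = (1 - 3)*(-40) = -2*(-40) = 80)
R*(-7 - 41) + a = 87*(-7 - 41) + 80 = 87*(-48) + 80 = -4176 + 80 = -4096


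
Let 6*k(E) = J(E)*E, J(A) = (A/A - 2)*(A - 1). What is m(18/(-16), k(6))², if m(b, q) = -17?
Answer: 289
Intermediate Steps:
J(A) = 1 - A (J(A) = (1 - 2)*(-1 + A) = -(-1 + A) = 1 - A)
k(E) = E*(1 - E)/6 (k(E) = ((1 - E)*E)/6 = (E*(1 - E))/6 = E*(1 - E)/6)
m(18/(-16), k(6))² = (-17)² = 289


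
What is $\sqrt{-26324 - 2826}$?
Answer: $5 i \sqrt{1166} \approx 170.73 i$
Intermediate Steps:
$\sqrt{-26324 - 2826} = \sqrt{-29150} = 5 i \sqrt{1166}$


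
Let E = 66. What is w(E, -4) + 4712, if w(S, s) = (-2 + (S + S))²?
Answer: 21612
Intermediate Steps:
w(S, s) = (-2 + 2*S)²
w(E, -4) + 4712 = 4*(-1 + 66)² + 4712 = 4*65² + 4712 = 4*4225 + 4712 = 16900 + 4712 = 21612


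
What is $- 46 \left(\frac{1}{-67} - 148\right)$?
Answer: $\frac{456182}{67} \approx 6808.7$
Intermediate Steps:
$- 46 \left(\frac{1}{-67} - 148\right) = - 46 \left(- \frac{1}{67} - 148\right) = \left(-46\right) \left(- \frac{9917}{67}\right) = \frac{456182}{67}$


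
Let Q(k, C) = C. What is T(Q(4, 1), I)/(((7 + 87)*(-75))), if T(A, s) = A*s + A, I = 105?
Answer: -53/3525 ≈ -0.015035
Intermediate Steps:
T(A, s) = A + A*s
T(Q(4, 1), I)/(((7 + 87)*(-75))) = (1*(1 + 105))/(((7 + 87)*(-75))) = (1*106)/((94*(-75))) = 106/(-7050) = 106*(-1/7050) = -53/3525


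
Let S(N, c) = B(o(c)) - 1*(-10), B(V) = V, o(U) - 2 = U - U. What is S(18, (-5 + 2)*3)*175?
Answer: 2100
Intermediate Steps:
o(U) = 2 (o(U) = 2 + (U - U) = 2 + 0 = 2)
S(N, c) = 12 (S(N, c) = 2 - 1*(-10) = 2 + 10 = 12)
S(18, (-5 + 2)*3)*175 = 12*175 = 2100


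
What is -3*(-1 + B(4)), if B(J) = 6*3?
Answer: -51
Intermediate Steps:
B(J) = 18
-3*(-1 + B(4)) = -3*(-1 + 18) = -3*17 = -51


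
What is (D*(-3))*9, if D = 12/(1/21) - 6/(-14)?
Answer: -47709/7 ≈ -6815.6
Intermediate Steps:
D = 1767/7 (D = 12/(1/21) - 6*(-1/14) = 12*21 + 3/7 = 252 + 3/7 = 1767/7 ≈ 252.43)
(D*(-3))*9 = ((1767/7)*(-3))*9 = -5301/7*9 = -47709/7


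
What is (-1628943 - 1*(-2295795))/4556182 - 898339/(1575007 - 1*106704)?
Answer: -1556927594771/3344927849573 ≈ -0.46546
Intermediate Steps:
(-1628943 - 1*(-2295795))/4556182 - 898339/(1575007 - 1*106704) = (-1628943 + 2295795)*(1/4556182) - 898339/(1575007 - 106704) = 666852*(1/4556182) - 898339/1468303 = 333426/2278091 - 898339*1/1468303 = 333426/2278091 - 898339/1468303 = -1556927594771/3344927849573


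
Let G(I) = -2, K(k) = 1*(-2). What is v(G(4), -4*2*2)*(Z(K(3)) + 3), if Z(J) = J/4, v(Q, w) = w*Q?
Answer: 80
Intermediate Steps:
K(k) = -2
v(Q, w) = Q*w
Z(J) = J/4 (Z(J) = J*(¼) = J/4)
v(G(4), -4*2*2)*(Z(K(3)) + 3) = (-2*(-4*2)*2)*((¼)*(-2) + 3) = (-(-16)*2)*(-½ + 3) = -2*(-16)*(5/2) = 32*(5/2) = 80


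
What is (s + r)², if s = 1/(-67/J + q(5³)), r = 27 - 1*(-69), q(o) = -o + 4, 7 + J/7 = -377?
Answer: 974356746937344/105742682761 ≈ 9214.4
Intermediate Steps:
J = -2688 (J = -49 + 7*(-377) = -49 - 2639 = -2688)
q(o) = 4 - o
r = 96 (r = 27 + 69 = 96)
s = -2688/325181 (s = 1/(-67/(-2688) + (4 - 1*5³)) = 1/(-67*(-1/2688) + (4 - 1*125)) = 1/(67/2688 + (4 - 125)) = 1/(67/2688 - 121) = 1/(-325181/2688) = -2688/325181 ≈ -0.0082662)
(s + r)² = (-2688/325181 + 96)² = (31214688/325181)² = 974356746937344/105742682761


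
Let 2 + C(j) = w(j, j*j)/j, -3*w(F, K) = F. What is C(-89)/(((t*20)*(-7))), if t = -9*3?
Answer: -1/1620 ≈ -0.00061728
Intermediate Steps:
t = -27
w(F, K) = -F/3
C(j) = -7/3 (C(j) = -2 + (-j/3)/j = -2 - 1/3 = -7/3)
C(-89)/(((t*20)*(-7))) = -7/(3*(-27*20*(-7))) = -7/(3*((-540*(-7)))) = -7/3/3780 = -7/3*1/3780 = -1/1620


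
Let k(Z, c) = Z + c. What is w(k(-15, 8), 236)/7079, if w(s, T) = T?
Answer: 236/7079 ≈ 0.033338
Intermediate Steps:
w(k(-15, 8), 236)/7079 = 236/7079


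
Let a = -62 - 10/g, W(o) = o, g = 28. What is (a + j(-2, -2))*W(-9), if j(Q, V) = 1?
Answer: 7731/14 ≈ 552.21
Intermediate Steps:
a = -873/14 (a = -62 - 10/28 = -62 - 1*5/14 = -62 - 5/14 = -873/14 ≈ -62.357)
(a + j(-2, -2))*W(-9) = (-873/14 + 1)*(-9) = -859/14*(-9) = 7731/14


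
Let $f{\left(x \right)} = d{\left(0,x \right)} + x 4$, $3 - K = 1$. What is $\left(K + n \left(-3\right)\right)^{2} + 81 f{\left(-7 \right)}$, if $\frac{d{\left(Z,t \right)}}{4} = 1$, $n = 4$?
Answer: $-1844$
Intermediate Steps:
$K = 2$ ($K = 3 - 1 = 2$)
$d{\left(Z,t \right)} = 4$ ($d{\left(Z,t \right)} = 4 \cdot 1 = 4$)
$f{\left(x \right)} = 4 + 4 x$ ($f{\left(x \right)} = 4 + x 4 = 4 + 4 x$)
$\left(K + n \left(-3\right)\right)^{2} + 81 f{\left(-7 \right)} = \left(2 + 4 \left(-3\right)\right)^{2} + 81 \left(4 + 4 \left(-7\right)\right) = \left(2 - 12\right)^{2} + 81 \left(4 - 28\right) = \left(-10\right)^{2} + 81 \left(-24\right) = 100 - 1944 = -1844$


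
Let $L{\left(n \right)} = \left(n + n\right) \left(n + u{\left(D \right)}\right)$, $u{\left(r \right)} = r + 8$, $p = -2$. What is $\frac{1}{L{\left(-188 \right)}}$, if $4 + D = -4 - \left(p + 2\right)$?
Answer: $\frac{1}{70688} \approx 1.4147 \cdot 10^{-5}$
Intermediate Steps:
$D = -8$ ($D = -4 - 4 = -8$)
$u{\left(r \right)} = 8 + r$
$L{\left(n \right)} = 2 n^{2}$ ($L{\left(n \right)} = \left(n + n\right) \left(n + \left(8 - 8\right)\right) = 2 n \left(n + 0\right) = 2 n n = 2 n^{2}$)
$\frac{1}{L{\left(-188 \right)}} = \frac{1}{2 \left(-188\right)^{2}} = \frac{1}{2 \cdot 35344} = \frac{1}{70688}$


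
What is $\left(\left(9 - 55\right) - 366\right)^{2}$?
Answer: $169744$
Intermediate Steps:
$\left(\left(9 - 55\right) - 366\right)^{2} = \left(-46 - 366\right)^{2} = \left(-412\right)^{2} = 169744$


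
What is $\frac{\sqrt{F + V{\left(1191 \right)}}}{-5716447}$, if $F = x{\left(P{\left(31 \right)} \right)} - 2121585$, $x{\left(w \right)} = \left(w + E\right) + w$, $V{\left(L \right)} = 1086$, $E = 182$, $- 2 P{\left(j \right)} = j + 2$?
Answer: $- \frac{5 i \sqrt{84814}}{5716447} \approx - 0.00025473 i$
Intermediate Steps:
$P{\left(j \right)} = -1 - \frac{j}{2}$ ($P{\left(j \right)} = - \frac{j + 2}{2} = - \frac{2 + j}{2} = -1 - \frac{j}{2}$)
$x{\left(w \right)} = 182 + 2 w$ ($x{\left(w \right)} = \left(w + 182\right) + w = \left(182 + w\right) + w = 182 + 2 w$)
$F = -2121436$ ($F = \left(182 + 2 \left(-1 - \frac{31}{2}\right)\right) - 2121585 = \left(182 + 2 \left(- \frac{33}{2}\right)\right) - 2121585 = \left(182 - 33\right) - 2121585 = 149 - 2121585 = -2121436$)
$\frac{\sqrt{F + V{\left(1191 \right)}}}{-5716447} = \frac{\sqrt{-2121436 + 1086}}{-5716447} = \sqrt{-2120350} \left(- \frac{1}{5716447}\right) = 5 i \sqrt{84814} \left(- \frac{1}{5716447}\right) = - \frac{5 i \sqrt{84814}}{5716447}$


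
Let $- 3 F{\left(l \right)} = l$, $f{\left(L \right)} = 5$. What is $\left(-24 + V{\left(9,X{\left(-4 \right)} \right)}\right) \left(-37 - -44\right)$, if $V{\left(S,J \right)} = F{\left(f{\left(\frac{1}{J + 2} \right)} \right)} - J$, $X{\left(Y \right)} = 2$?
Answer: $- \frac{581}{3} \approx -193.67$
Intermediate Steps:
$F{\left(l \right)} = - \frac{l}{3}$
$V{\left(S,J \right)} = - \frac{5}{3} - J$ ($V{\left(S,J \right)} = \left(- \frac{1}{3}\right) 5 - J = - \frac{5}{3} - J$)
$\left(-24 + V{\left(9,X{\left(-4 \right)} \right)}\right) \left(-37 - -44\right) = \left(-24 - \frac{11}{3}\right) \left(-37 - -44\right) = \left(-24 - \frac{11}{3}\right) \left(-37 + 44\right) = \left(-24 - \frac{11}{3}\right) 7 = \left(- \frac{83}{3}\right) 7 = - \frac{581}{3}$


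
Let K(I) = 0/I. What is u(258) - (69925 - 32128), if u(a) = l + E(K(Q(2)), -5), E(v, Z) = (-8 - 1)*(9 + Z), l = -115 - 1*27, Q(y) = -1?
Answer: -37975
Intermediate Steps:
l = -142 (l = -115 - 27 = -142)
K(I) = 0
E(v, Z) = -81 - 9*Z (E(v, Z) = -9*(9 + Z) = -81 - 9*Z)
u(a) = -178 (u(a) = -142 + (-81 - 9*(-5)) = -142 + (-81 + 45) = -142 - 36 = -178)
u(258) - (69925 - 32128) = -178 - (69925 - 32128) = -178 - 1*37797 = -178 - 37797 = -37975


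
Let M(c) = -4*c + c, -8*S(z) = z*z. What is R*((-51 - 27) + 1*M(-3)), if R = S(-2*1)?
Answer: 69/2 ≈ 34.500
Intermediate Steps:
S(z) = -z**2/8 (S(z) = -z*z/8 = -z**2/8)
M(c) = -3*c
R = -1/2 (R = -(-2*1)**2/8 = -1/8*(-2)**2 = -1/8*4 = -1/2 ≈ -0.50000)
R*((-51 - 27) + 1*M(-3)) = -((-51 - 27) + 1*(-3*(-3)))/2 = -(-78 + 1*9)/2 = -(-78 + 9)/2 = -1/2*(-69) = 69/2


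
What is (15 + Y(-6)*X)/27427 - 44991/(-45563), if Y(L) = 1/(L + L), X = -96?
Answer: 1235016106/1249656401 ≈ 0.98828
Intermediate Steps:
Y(L) = 1/(2*L)
(15 + Y(-6)*X)/27427 - 44991/(-45563) = (15 + ((½)/(-6))*(-96))/27427 - 44991/(-45563) = (15 + ((½)*(-⅙))*(-96))*(1/27427) - 44991*(-1/45563) = (15 - 1/12*(-96))*(1/27427) + 44991/45563 = (15 + 8)*(1/27427) + 44991/45563 = 23*(1/27427) + 44991/45563 = 23/27427 + 44991/45563 = 1235016106/1249656401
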